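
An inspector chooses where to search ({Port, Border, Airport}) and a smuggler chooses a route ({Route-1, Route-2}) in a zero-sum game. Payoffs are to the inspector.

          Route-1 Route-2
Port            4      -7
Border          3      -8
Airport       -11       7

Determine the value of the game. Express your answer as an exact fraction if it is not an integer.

Row minima: Port → -7, Border → -8, Airport → -11; maximin = -7.
Column maxima: Route-1 → 4, Route-2 → 7; minimax = 4.
-7 ≠ 4, so there is no saddle point; optimal play is mixed.
Border is strictly dominated by Port, so the inspector never plays it.
On the remaining 2×2 (Port, Airport vs Route-1, Route-2):
Let the inspector play Port with probability p. Expected payoff against Route-1: 4p + (-11)(1−p) = 15p − 11; against Route-2: (-7)p + 7(1−p) = −14p + 7.
Setting these equal: 15p − 11 = −14p + 7 ⇒ 29p = 18 ⇒ p = 18/29, and the value is (15)·(18/29) − 11 = -49/29.
For the smuggler: with q = P(Route-1), equating Port's and Airport's payoffs gives 11q − 7 = −18q + 7 ⇒ q = 14/29.

-49/29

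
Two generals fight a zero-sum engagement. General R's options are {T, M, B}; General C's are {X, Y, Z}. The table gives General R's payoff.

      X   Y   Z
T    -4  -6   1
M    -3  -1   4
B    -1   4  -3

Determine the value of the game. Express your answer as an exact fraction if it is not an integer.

Row minima: T → -6, M → -3, B → -3; maximin = -3.
Column maxima: X → -1, Y → 4, Z → 4; minimax = -1.
-3 ≠ -1, so there is no saddle point; optimal play is mixed.
T is strictly dominated by M, so General R never plays it.
With T eliminated, Y is strictly dominated by X (it gives General R strictly more in every remaining row), so General C never plays it.
On the remaining 2×2 (M, B vs X, Z):
Let General R play M with probability p. Expected payoff against X: (-3)p + (-1)(1−p) = −2p − 1; against Z: 4p + (-3)(1−p) = 7p − 3.
Setting these equal: −2p − 1 = 7p − 3 ⇒ −9p = -2 ⇒ p = 2/9, and the value is (-2)·(2/9) − 1 = -13/9.
For General C: with q = P(X), equating M's and B's payoffs gives −7q + 4 = 2q − 3 ⇒ q = 7/9.

-13/9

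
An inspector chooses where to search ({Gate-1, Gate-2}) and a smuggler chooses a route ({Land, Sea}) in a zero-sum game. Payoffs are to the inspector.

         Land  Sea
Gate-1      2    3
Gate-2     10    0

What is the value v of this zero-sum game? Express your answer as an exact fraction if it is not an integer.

Row minima: Gate-1 → 2, Gate-2 → 0; maximin = 2.
Column maxima: Land → 10, Sea → 3; minimax = 3.
2 ≠ 3, so there is no saddle point; optimal play is mixed.
Let the inspector play Gate-1 with probability p. Expected payoff against Land: 2p + 10(1−p) = −8p + 10; against Sea: 3p + 0(1−p) = 3p.
Setting these equal: −8p + 10 = 3p ⇒ −11p = -10 ⇒ p = 10/11, and the value is (-8)·(10/11) + 10 = 30/11.
For the smuggler: with q = P(Land), equating Gate-1's and Gate-2's payoffs gives −q + 3 = 10q ⇒ q = 3/11.

30/11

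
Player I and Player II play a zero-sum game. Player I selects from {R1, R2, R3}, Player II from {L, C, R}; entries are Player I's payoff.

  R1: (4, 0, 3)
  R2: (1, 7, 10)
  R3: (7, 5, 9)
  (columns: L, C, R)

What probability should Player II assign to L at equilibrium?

1/4

Row minima: R1 → 0, R2 → 1, R3 → 5; maximin = 5.
Column maxima: L → 7, C → 7, R → 10; minimax = 7.
5 ≠ 7, so there is no saddle point; optimal play is mixed.
R1 is strictly dominated by R3, so Player I never plays it.
With R1 eliminated, R is strictly dominated by L (it gives Player I strictly more in every remaining row), so Player II never plays it.
On the remaining 2×2 (R2, R3 vs L, C):
Let Player I play R2 with probability p. Expected payoff against L: 1p + 7(1−p) = −6p + 7; against C: 7p + 5(1−p) = 2p + 5.
Setting these equal: −6p + 7 = 2p + 5 ⇒ −8p = -2 ⇒ p = 1/4, and the value is (-6)·(1/4) + 7 = 11/2.
For Player II: with q = P(L), equating R2's and R3's payoffs gives −6q + 7 = 2q + 5 ⇒ q = 1/4.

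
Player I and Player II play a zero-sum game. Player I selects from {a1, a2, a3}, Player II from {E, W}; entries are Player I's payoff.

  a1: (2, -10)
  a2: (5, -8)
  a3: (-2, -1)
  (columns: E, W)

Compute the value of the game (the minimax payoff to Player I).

-3/2

Row minima: a1 → -10, a2 → -8, a3 → -2; maximin = -2.
Column maxima: E → 5, W → -1; minimax = -1.
-2 ≠ -1, so there is no saddle point; optimal play is mixed.
a1 is strictly dominated by a2, so Player I never plays it.
On the remaining 2×2 (a2, a3 vs E, W):
Let Player I play a2 with probability p. Expected payoff against E: 5p + (-2)(1−p) = 7p − 2; against W: (-8)p + (-1)(1−p) = −7p − 1.
Setting these equal: 7p − 2 = −7p − 1 ⇒ 14p = 1 ⇒ p = 1/14, and the value is (7)·(1/14) − 2 = -3/2.
For Player II: with q = P(E), equating a2's and a3's payoffs gives 13q − 8 = −q − 1 ⇒ q = 1/2.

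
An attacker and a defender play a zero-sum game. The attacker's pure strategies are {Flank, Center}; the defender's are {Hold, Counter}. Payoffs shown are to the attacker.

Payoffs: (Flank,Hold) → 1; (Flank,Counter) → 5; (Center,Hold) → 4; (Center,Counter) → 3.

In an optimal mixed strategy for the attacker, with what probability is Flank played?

Row minima: Flank → 1, Center → 3; maximin = 3.
Column maxima: Hold → 4, Counter → 5; minimax = 4.
3 ≠ 4, so there is no saddle point; optimal play is mixed.
Let the attacker play Flank with probability p. Expected payoff against Hold: 1p + 4(1−p) = −3p + 4; against Counter: 5p + 3(1−p) = 2p + 3.
Setting these equal: −3p + 4 = 2p + 3 ⇒ −5p = -1 ⇒ p = 1/5, and the value is (-3)·(1/5) + 4 = 17/5.
For the defender: with q = P(Hold), equating Flank's and Center's payoffs gives −4q + 5 = q + 3 ⇒ q = 2/5.

1/5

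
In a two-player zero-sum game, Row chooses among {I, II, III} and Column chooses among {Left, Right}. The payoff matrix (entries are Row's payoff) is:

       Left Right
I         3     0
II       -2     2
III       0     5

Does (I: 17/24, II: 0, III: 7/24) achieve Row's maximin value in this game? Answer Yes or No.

No

Against Left this mix gives (17/24)·3 + (7/24)·0 = 17/8.
Against Right this mix gives (17/24)·0 + (7/24)·5 = 35/24.
Column will play Right, holding Row to 35/24. Shifting weight toward the row that does better against Right would raise this floor (the equalizing mix achieves 15/8 against both Right and Left), so the proposed strategy is not optimal.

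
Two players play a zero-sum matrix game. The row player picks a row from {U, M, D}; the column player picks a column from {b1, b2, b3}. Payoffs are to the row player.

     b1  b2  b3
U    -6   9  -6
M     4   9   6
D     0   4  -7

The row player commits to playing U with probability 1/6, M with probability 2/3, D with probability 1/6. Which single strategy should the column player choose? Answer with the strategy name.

b1

If the column player plays b1, the row player's expected payoff is (1/6)·(-6) + (2/3)·4 + (1/6)·0 = 5/3.
If the column player plays b2, the row player's expected payoff is (1/6)·9 + (2/3)·9 + (1/6)·4 = 49/6.
If the column player plays b3, the row player's expected payoff is (1/6)·(-6) + (2/3)·6 + (1/6)·(-7) = 11/6.
The column player minimizes the row player's payoff; the smallest is 5/3, so the best response is b1.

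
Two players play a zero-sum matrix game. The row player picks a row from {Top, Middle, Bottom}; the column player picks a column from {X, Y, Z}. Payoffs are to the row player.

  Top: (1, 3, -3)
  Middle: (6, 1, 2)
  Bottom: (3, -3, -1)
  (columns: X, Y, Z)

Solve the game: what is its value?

Row minima: Top → -3, Middle → 1, Bottom → -3; maximin = 1.
Column maxima: X → 6, Y → 3, Z → 2; minimax = 2.
1 ≠ 2, so there is no saddle point; optimal play is mixed.
Bottom is strictly dominated by Middle, so the row player never plays it.
X is strictly dominated by Z (it gives the row player strictly more in every row), so the column player never plays it.
On the remaining 2×2 (Top, Middle vs Y, Z):
Let the row player play Top with probability p. Expected payoff against Y: 3p + 1(1−p) = 2p + 1; against Z: (-3)p + 2(1−p) = −5p + 2.
Setting these equal: 2p + 1 = −5p + 2 ⇒ 7p = 1 ⇒ p = 1/7, and the value is (2)·(1/7) + 1 = 9/7.
For the column player: with q = P(Y), equating Top's and Middle's payoffs gives 6q − 3 = −q + 2 ⇒ q = 5/7.

9/7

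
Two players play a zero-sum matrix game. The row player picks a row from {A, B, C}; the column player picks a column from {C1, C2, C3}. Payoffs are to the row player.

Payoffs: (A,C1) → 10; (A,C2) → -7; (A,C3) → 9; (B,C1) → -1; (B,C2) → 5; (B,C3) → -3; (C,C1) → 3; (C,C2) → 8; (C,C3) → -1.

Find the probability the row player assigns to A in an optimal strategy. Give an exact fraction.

9/25

Row minima: A → -7, B → -3, C → -1; maximin = -1.
Column maxima: C1 → 10, C2 → 8, C3 → 9; minimax = 8.
-1 ≠ 8, so there is no saddle point; optimal play is mixed.
B is strictly dominated by C, so the row player never plays it.
C1 is strictly dominated by C3 (it gives the row player strictly more in every row), so the column player never plays it.
On the remaining 2×2 (A, C vs C2, C3):
Let the row player play A with probability p. Expected payoff against C2: (-7)p + 8(1−p) = −15p + 8; against C3: 9p + (-1)(1−p) = 10p − 1.
Setting these equal: −15p + 8 = 10p − 1 ⇒ −25p = -9 ⇒ p = 9/25, and the value is (-15)·(9/25) + 8 = 13/5.
For the column player: with q = P(C2), equating A's and C's payoffs gives −16q + 9 = 9q − 1 ⇒ q = 2/5.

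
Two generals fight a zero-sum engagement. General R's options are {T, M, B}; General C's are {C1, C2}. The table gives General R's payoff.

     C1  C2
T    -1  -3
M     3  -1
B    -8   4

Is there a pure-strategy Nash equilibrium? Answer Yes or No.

No

Row minima: T → -3, M → -1, B → -8; maximin = -1.
Column maxima: C1 → 3, C2 → 4; minimax = 3.
-1 ≠ 3, so no pure-strategy equilibrium exists.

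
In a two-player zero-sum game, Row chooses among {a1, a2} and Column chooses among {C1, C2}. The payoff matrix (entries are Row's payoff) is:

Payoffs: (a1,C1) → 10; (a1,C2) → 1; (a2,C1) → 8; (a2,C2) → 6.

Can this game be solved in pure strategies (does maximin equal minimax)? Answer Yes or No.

Yes

Row minima: a1 → 1, a2 → 6; maximin = 6.
Column maxima: C1 → 10, C2 → 6; minimax = 6.
maximin = minimax = 6, so a saddle point exists.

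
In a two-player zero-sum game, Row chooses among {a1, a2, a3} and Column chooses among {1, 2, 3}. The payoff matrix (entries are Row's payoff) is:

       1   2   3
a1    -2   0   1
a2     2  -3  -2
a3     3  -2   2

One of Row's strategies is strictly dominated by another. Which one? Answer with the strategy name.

a3 gives a strictly higher payoff than a2 against every column: 3 > 2, -2 > -3, 2 > -2.
So a2 is strictly dominated and Row never plays it.

a2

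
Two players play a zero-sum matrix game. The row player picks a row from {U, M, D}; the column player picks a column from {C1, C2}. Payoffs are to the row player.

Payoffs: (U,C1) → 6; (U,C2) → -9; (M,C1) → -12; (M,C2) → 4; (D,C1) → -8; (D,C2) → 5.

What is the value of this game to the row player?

-3/2

Row minima: U → -9, M → -12, D → -8; maximin = -8.
Column maxima: C1 → 6, C2 → 5; minimax = 5.
-8 ≠ 5, so there is no saddle point; optimal play is mixed.
M is strictly dominated by D, so the row player never plays it.
On the remaining 2×2 (U, D vs C1, C2):
Let the row player play U with probability p. Expected payoff against C1: 6p + (-8)(1−p) = 14p − 8; against C2: (-9)p + 5(1−p) = −14p + 5.
Setting these equal: 14p − 8 = −14p + 5 ⇒ 28p = 13 ⇒ p = 13/28, and the value is (14)·(13/28) − 8 = -3/2.
For the column player: with q = P(C1), equating U's and D's payoffs gives 15q − 9 = −13q + 5 ⇒ q = 1/2.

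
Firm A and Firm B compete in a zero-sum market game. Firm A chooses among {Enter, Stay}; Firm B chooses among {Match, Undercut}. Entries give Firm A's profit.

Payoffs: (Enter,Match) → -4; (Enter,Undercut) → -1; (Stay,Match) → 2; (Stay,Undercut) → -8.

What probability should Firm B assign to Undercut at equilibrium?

Row minima: Enter → -4, Stay → -8; maximin = -4.
Column maxima: Match → 2, Undercut → -1; minimax = -1.
-4 ≠ -1, so there is no saddle point; optimal play is mixed.
Let Firm A play Enter with probability p. Expected payoff against Match: (-4)p + 2(1−p) = −6p + 2; against Undercut: (-1)p + (-8)(1−p) = 7p − 8.
Setting these equal: −6p + 2 = 7p − 8 ⇒ −13p = -10 ⇒ p = 10/13, and the value is (-6)·(10/13) + 2 = -34/13.
For Firm B: with q = P(Match), equating Enter's and Stay's payoffs gives −3q − 1 = 10q − 8 ⇒ q = 7/13.

6/13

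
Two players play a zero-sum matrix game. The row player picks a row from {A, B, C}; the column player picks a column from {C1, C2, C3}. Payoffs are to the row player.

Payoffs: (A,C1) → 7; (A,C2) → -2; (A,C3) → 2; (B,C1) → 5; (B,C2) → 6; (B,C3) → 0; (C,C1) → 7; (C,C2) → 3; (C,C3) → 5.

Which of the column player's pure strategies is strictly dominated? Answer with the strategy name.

C1

C3 holds the row player's payoff strictly below C1 in every row: 2 < 7, 0 < 5, 5 < 7.
So C1 is strictly dominated for the column player.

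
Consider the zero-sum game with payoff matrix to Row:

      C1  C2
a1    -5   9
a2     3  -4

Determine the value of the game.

1/3

Row minima: a1 → -5, a2 → -4; maximin = -4.
Column maxima: C1 → 3, C2 → 9; minimax = 3.
-4 ≠ 3, so there is no saddle point; optimal play is mixed.
Let Row play a1 with probability p. Expected payoff against C1: (-5)p + 3(1−p) = −8p + 3; against C2: 9p + (-4)(1−p) = 13p − 4.
Setting these equal: −8p + 3 = 13p − 4 ⇒ −21p = -7 ⇒ p = 1/3, and the value is (-8)·(1/3) + 3 = 1/3.
For Column: with q = P(C1), equating a1's and a2's payoffs gives −14q + 9 = 7q − 4 ⇒ q = 13/21.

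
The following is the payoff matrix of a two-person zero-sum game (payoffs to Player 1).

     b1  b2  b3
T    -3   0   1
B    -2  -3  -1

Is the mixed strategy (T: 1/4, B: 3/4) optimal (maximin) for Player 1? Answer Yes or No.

Against b1 this mix gives (1/4)·(-3) + (3/4)·(-2) = -9/4.
Against b2 this mix gives (1/4)·0 + (3/4)·(-3) = -9/4.
Against b3 this mix gives (1/4)·1 + (3/4)·(-1) = -1/2.
All of Player 2's active replies (b1, b2) yield -9/4, and no column does worse for Player 1. The mix makes Player 2 indifferent and guarantees -9/4, so it is optimal.

Yes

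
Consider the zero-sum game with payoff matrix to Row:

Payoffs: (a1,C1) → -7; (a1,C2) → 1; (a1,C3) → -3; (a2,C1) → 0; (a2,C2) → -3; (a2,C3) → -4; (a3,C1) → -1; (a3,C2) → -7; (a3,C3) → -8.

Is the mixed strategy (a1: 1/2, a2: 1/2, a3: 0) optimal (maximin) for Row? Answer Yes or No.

Yes

Against C1 this mix gives (1/2)·(-7) + (1/2)·0 = -7/2.
Against C2 this mix gives (1/2)·1 + (1/2)·(-3) = -1.
Against C3 this mix gives (1/2)·(-3) + (1/2)·(-4) = -7/2.
All of Column's active replies (C1, C3) yield -7/2, and no column does worse for Row. The mix makes Column indifferent and guarantees -7/2, so it is optimal.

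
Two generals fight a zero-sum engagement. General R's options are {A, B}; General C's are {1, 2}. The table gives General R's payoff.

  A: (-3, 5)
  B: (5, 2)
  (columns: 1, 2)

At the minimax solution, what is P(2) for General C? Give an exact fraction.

8/11

Row minima: A → -3, B → 2; maximin = 2.
Column maxima: 1 → 5, 2 → 5; minimax = 5.
2 ≠ 5, so there is no saddle point; optimal play is mixed.
Let General R play A with probability p. Expected payoff against 1: (-3)p + 5(1−p) = −8p + 5; against 2: 5p + 2(1−p) = 3p + 2.
Setting these equal: −8p + 5 = 3p + 2 ⇒ −11p = -3 ⇒ p = 3/11, and the value is (-8)·(3/11) + 5 = 31/11.
For General C: with q = P(1), equating A's and B's payoffs gives −8q + 5 = 3q + 2 ⇒ q = 3/11.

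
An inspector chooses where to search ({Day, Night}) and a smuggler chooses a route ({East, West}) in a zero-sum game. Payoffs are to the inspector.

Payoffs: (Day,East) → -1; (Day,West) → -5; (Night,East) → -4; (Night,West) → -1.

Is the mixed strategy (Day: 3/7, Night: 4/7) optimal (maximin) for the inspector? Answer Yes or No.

Yes

Against East this mix gives (3/7)·(-1) + (4/7)·(-4) = -19/7.
Against West this mix gives (3/7)·(-5) + (4/7)·(-1) = -19/7.
All of the smuggler's active replies (East, West) yield -19/7, and no column does worse for the inspector. The mix makes the smuggler indifferent and guarantees -19/7, so it is optimal.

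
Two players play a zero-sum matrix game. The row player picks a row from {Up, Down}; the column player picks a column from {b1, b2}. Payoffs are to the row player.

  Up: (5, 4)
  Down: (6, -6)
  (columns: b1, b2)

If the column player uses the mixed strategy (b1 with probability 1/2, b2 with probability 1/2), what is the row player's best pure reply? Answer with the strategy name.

Up

Expected payoff of Up: (1/2)·5 + (1/2)·4 = 9/2.
Expected payoff of Down: (1/2)·6 + (1/2)·(-6) = 0.
The largest is 9/2, so the row player's best response is Up.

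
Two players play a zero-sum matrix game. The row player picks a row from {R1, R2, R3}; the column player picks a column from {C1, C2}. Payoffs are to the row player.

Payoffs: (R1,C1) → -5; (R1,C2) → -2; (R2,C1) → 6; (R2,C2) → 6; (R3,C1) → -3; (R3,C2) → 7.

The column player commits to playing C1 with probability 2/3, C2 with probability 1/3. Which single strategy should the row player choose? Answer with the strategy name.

R2

Expected payoff of R1: (2/3)·(-5) + (1/3)·(-2) = -4.
Expected payoff of R2: (2/3)·6 + (1/3)·6 = 6.
Expected payoff of R3: (2/3)·(-3) + (1/3)·7 = 1/3.
The largest is 6, so the row player's best response is R2.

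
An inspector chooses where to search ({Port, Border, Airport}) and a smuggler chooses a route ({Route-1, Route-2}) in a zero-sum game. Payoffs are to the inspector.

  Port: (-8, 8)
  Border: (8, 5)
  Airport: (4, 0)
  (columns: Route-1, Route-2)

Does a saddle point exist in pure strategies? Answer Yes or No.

Row minima: Port → -8, Border → 5, Airport → 0; maximin = 5.
Column maxima: Route-1 → 8, Route-2 → 8; minimax = 8.
5 ≠ 8, so no pure-strategy equilibrium exists.

No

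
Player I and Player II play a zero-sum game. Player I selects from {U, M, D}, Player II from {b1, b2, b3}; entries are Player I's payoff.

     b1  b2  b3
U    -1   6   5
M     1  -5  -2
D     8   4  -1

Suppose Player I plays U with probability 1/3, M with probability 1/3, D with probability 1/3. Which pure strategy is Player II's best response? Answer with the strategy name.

If Player II plays b1, Player I's expected payoff is (1/3)·(-1) + (1/3)·1 + (1/3)·8 = 8/3.
If Player II plays b2, Player I's expected payoff is (1/3)·6 + (1/3)·(-5) + (1/3)·4 = 5/3.
If Player II plays b3, Player I's expected payoff is (1/3)·5 + (1/3)·(-2) + (1/3)·(-1) = 2/3.
Player II minimizes Player I's payoff; the smallest is 2/3, so the best response is b3.

b3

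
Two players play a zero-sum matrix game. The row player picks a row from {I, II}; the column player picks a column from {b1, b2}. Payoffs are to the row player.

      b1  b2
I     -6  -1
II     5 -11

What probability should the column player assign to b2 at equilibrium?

11/21

Row minima: I → -6, II → -11; maximin = -6.
Column maxima: b1 → 5, b2 → -1; minimax = -1.
-6 ≠ -1, so there is no saddle point; optimal play is mixed.
Let the row player play I with probability p. Expected payoff against b1: (-6)p + 5(1−p) = −11p + 5; against b2: (-1)p + (-11)(1−p) = 10p − 11.
Setting these equal: −11p + 5 = 10p − 11 ⇒ −21p = -16 ⇒ p = 16/21, and the value is (-11)·(16/21) + 5 = -71/21.
For the column player: with q = P(b1), equating I's and II's payoffs gives −5q − 1 = 16q − 11 ⇒ q = 10/21.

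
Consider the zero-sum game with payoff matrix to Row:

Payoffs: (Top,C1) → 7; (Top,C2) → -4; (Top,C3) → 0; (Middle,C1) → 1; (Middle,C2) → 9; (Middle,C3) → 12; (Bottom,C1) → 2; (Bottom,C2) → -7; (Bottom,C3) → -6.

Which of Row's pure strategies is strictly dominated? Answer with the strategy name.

Top gives a strictly higher payoff than Bottom against every column: 7 > 2, -4 > -7, 0 > -6.
So Bottom is strictly dominated and Row never plays it.

Bottom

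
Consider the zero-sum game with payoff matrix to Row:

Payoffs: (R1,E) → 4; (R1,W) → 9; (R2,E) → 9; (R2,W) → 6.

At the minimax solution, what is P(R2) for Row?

5/8

Row minima: R1 → 4, R2 → 6; maximin = 6.
Column maxima: E → 9, W → 9; minimax = 9.
6 ≠ 9, so there is no saddle point; optimal play is mixed.
Let Row play R1 with probability p. Expected payoff against E: 4p + 9(1−p) = −5p + 9; against W: 9p + 6(1−p) = 3p + 6.
Setting these equal: −5p + 9 = 3p + 6 ⇒ −8p = -3 ⇒ p = 3/8, and the value is (-5)·(3/8) + 9 = 57/8.
For Column: with q = P(E), equating R1's and R2's payoffs gives −5q + 9 = 3q + 6 ⇒ q = 3/8.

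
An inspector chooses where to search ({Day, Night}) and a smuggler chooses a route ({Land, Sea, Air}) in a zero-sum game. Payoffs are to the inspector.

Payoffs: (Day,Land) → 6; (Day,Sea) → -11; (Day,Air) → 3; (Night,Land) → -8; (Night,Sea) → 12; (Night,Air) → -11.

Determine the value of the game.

Row minima: Day → -11, Night → -11; maximin = -11.
Column maxima: Land → 6, Sea → 12, Air → 3; minimax = 3.
-11 ≠ 3, so there is no saddle point; optimal play is mixed.
Land is strictly dominated by Air (it gives the inspector strictly more in every row), so the smuggler never plays it.
On the remaining 2×2 (Day, Night vs Sea, Air):
Let the inspector play Day with probability p. Expected payoff against Sea: (-11)p + 12(1−p) = −23p + 12; against Air: 3p + (-11)(1−p) = 14p − 11.
Setting these equal: −23p + 12 = 14p − 11 ⇒ −37p = -23 ⇒ p = 23/37, and the value is (-23)·(23/37) + 12 = -85/37.
For the smuggler: with q = P(Sea), equating Day's and Night's payoffs gives −14q + 3 = 23q − 11 ⇒ q = 14/37.

-85/37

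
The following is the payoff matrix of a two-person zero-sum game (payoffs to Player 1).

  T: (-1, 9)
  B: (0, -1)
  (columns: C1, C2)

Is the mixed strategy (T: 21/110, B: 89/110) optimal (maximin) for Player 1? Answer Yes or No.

Against C1 this mix gives (21/110)·(-1) + (89/110)·0 = -21/110.
Against C2 this mix gives (21/110)·9 + (89/110)·(-1) = 10/11.
Player 2 will play C1, holding Player 1 to -21/110. Shifting weight toward the row that does better against C1 would raise this floor (the equalizing mix achieves -1/11 against both C1 and C2), so the proposed strategy is not optimal.

No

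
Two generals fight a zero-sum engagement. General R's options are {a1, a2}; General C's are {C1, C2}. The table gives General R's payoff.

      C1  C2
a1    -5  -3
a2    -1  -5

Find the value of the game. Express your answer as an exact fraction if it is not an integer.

-11/3

Row minima: a1 → -5, a2 → -5; maximin = -5.
Column maxima: C1 → -1, C2 → -3; minimax = -3.
-5 ≠ -3, so there is no saddle point; optimal play is mixed.
Let General R play a1 with probability p. Expected payoff against C1: (-5)p + (-1)(1−p) = −4p − 1; against C2: (-3)p + (-5)(1−p) = 2p − 5.
Setting these equal: −4p − 1 = 2p − 5 ⇒ −6p = -4 ⇒ p = 2/3, and the value is (-4)·(2/3) − 1 = -11/3.
For General C: with q = P(C1), equating a1's and a2's payoffs gives −2q − 3 = 4q − 5 ⇒ q = 1/3.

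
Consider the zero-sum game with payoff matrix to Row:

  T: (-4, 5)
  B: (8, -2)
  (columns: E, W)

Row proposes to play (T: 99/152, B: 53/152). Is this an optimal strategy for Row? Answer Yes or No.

No

Against E this mix gives (99/152)·(-4) + (53/152)·8 = 7/38.
Against W this mix gives (99/152)·5 + (53/152)·(-2) = 389/152.
Column will play E, holding Row to 7/38. Shifting weight toward the row that does better against E would raise this floor (the equalizing mix achieves 32/19 against both E and W), so the proposed strategy is not optimal.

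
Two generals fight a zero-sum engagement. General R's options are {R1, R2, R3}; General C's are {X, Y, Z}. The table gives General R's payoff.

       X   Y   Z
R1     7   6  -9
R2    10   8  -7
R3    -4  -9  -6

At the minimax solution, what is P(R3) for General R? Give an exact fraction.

5/6

Row minima: R1 → -9, R2 → -7, R3 → -9; maximin = -7.
Column maxima: X → 10, Y → 8, Z → -6; minimax = -6.
-7 ≠ -6, so there is no saddle point; optimal play is mixed.
R1 is strictly dominated by R2, so General R never plays it.
X is strictly dominated by Y (it gives General R strictly more in every row), so General C never plays it.
On the remaining 2×2 (R2, R3 vs Y, Z):
Let General R play R2 with probability p. Expected payoff against Y: 8p + (-9)(1−p) = 17p − 9; against Z: (-7)p + (-6)(1−p) = −p − 6.
Setting these equal: 17p − 9 = −p − 6 ⇒ 18p = 3 ⇒ p = 1/6, and the value is (17)·(1/6) − 9 = -37/6.
For General C: with q = P(Y), equating R2's and R3's payoffs gives 15q − 7 = −3q − 6 ⇒ q = 1/18.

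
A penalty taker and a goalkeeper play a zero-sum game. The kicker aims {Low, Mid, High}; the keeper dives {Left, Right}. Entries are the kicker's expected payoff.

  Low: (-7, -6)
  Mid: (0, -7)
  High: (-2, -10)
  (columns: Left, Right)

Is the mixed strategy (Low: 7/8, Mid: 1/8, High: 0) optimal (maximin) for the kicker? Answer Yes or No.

Against Left this mix gives (7/8)·(-7) + (1/8)·0 = -49/8.
Against Right this mix gives (7/8)·(-6) + (1/8)·(-7) = -49/8.
All of the keeper's active replies (Left, Right) yield -49/8, and no column does worse for the kicker. The mix makes the keeper indifferent and guarantees -49/8, so it is optimal.

Yes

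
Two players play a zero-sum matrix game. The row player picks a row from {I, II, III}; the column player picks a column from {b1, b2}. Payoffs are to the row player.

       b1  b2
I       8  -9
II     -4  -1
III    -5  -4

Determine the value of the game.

Row minima: I → -9, II → -4, III → -5; maximin = -4.
Column maxima: b1 → 8, b2 → -1; minimax = -1.
-4 ≠ -1, so there is no saddle point; optimal play is mixed.
III is strictly dominated by II, so the row player never plays it.
On the remaining 2×2 (I, II vs b1, b2):
Let the row player play I with probability p. Expected payoff against b1: 8p + (-4)(1−p) = 12p − 4; against b2: (-9)p + (-1)(1−p) = −8p − 1.
Setting these equal: 12p − 4 = −8p − 1 ⇒ 20p = 3 ⇒ p = 3/20, and the value is (12)·(3/20) − 4 = -11/5.
For the column player: with q = P(b1), equating I's and II's payoffs gives 17q − 9 = −3q − 1 ⇒ q = 2/5.

-11/5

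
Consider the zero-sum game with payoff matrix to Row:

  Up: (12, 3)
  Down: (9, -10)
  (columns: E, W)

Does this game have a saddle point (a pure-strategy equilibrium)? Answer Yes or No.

Yes

Row minima: Up → 3, Down → -10; maximin = 3.
Column maxima: E → 12, W → 3; minimax = 3.
maximin = minimax = 3, so a saddle point exists.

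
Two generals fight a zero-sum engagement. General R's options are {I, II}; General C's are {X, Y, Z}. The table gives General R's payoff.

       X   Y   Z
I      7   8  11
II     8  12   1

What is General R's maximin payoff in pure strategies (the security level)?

Row minima: I → 7, II → 1.
The best of these is 7.

7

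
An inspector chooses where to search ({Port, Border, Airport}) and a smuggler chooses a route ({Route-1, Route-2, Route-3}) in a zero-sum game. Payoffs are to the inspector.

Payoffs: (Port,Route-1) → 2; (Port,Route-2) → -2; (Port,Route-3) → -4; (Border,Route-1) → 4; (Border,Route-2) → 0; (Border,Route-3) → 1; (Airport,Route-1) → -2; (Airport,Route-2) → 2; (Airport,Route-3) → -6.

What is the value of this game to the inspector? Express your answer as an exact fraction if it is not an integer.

Row minima: Port → -4, Border → 0, Airport → -6; maximin = 0.
Column maxima: Route-1 → 4, Route-2 → 2, Route-3 → 1; minimax = 1.
0 ≠ 1, so there is no saddle point; optimal play is mixed.
Port is strictly dominated by Border, so the inspector never plays it.
Route-1 is strictly dominated by Route-3 (it gives the inspector strictly more in every row), so the smuggler never plays it.
On the remaining 2×2 (Border, Airport vs Route-2, Route-3):
Let the inspector play Border with probability p. Expected payoff against Route-2: 0p + 2(1−p) = −2p + 2; against Route-3: 1p + (-6)(1−p) = 7p − 6.
Setting these equal: −2p + 2 = 7p − 6 ⇒ −9p = -8 ⇒ p = 8/9, and the value is (-2)·(8/9) + 2 = 2/9.
For the smuggler: with q = P(Route-2), equating Border's and Airport's payoffs gives −q + 1 = 8q − 6 ⇒ q = 7/9.

2/9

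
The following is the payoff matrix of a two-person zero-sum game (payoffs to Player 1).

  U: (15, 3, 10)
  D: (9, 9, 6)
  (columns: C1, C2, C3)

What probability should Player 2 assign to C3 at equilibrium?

Row minima: U → 3, D → 6; maximin = 6.
Column maxima: C1 → 15, C2 → 9, C3 → 10; minimax = 9.
6 ≠ 9, so there is no saddle point; optimal play is mixed.
C1 is strictly dominated by C3 (it gives Player 1 strictly more in every row), so Player 2 never plays it.
On the remaining 2×2 (U, D vs C2, C3):
Let Player 1 play U with probability p. Expected payoff against C2: 3p + 9(1−p) = −6p + 9; against C3: 10p + 6(1−p) = 4p + 6.
Setting these equal: −6p + 9 = 4p + 6 ⇒ −10p = -3 ⇒ p = 3/10, and the value is (-6)·(3/10) + 9 = 36/5.
For Player 2: with q = P(C2), equating U's and D's payoffs gives −7q + 10 = 3q + 6 ⇒ q = 2/5.

3/5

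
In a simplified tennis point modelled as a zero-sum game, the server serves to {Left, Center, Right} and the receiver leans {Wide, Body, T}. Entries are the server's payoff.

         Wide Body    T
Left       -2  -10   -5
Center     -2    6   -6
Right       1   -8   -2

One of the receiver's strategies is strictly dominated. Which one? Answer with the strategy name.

Wide

T holds the server's payoff strictly below Wide in every row: -5 < -2, -6 < -2, -2 < 1.
So Wide is strictly dominated for the receiver.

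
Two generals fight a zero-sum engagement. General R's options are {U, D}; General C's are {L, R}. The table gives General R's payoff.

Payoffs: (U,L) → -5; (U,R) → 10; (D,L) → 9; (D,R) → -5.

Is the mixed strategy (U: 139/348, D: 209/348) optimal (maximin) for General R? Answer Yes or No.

No

Against L this mix gives (139/348)·(-5) + (209/348)·9 = 593/174.
Against R this mix gives (139/348)·10 + (209/348)·(-5) = 115/116.
General C will play R, holding General R to 115/116. Shifting weight toward the row that does better against R would raise this floor (the equalizing mix achieves 65/29 against both R and L), so the proposed strategy is not optimal.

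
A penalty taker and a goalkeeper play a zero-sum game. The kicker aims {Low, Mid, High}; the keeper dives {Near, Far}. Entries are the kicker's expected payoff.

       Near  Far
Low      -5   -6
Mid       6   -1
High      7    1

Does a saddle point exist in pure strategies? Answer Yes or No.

Yes

Row minima: Low → -6, Mid → -1, High → 1; maximin = 1.
Column maxima: Near → 7, Far → 1; minimax = 1.
maximin = minimax = 1, so a saddle point exists.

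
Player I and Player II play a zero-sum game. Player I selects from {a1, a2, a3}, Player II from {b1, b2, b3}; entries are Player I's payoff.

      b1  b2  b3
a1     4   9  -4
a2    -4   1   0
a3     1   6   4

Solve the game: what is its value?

20/11

Row minima: a1 → -4, a2 → -4, a3 → 1; maximin = 1.
Column maxima: b1 → 4, b2 → 9, b3 → 4; minimax = 4.
1 ≠ 4, so there is no saddle point; optimal play is mixed.
a2 is strictly dominated by a3, so Player I never plays it.
b2 is strictly dominated by b1 (it gives Player I strictly more in every row), so Player II never plays it.
On the remaining 2×2 (a1, a3 vs b1, b3):
Let Player I play a1 with probability p. Expected payoff against b1: 4p + 1(1−p) = 3p + 1; against b3: (-4)p + 4(1−p) = −8p + 4.
Setting these equal: 3p + 1 = −8p + 4 ⇒ 11p = 3 ⇒ p = 3/11, and the value is (3)·(3/11) + 1 = 20/11.
For Player II: with q = P(b1), equating a1's and a3's payoffs gives 8q − 4 = −3q + 4 ⇒ q = 8/11.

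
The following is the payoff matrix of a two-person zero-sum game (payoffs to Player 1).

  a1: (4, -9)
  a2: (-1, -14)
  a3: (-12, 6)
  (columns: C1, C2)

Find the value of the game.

-84/31

Row minima: a1 → -9, a2 → -14, a3 → -12; maximin = -9.
Column maxima: C1 → 4, C2 → 6; minimax = 4.
-9 ≠ 4, so there is no saddle point; optimal play is mixed.
a2 is strictly dominated by a1, so Player 1 never plays it.
On the remaining 2×2 (a1, a3 vs C1, C2):
Let Player 1 play a1 with probability p. Expected payoff against C1: 4p + (-12)(1−p) = 16p − 12; against C2: (-9)p + 6(1−p) = −15p + 6.
Setting these equal: 16p − 12 = −15p + 6 ⇒ 31p = 18 ⇒ p = 18/31, and the value is (16)·(18/31) − 12 = -84/31.
For Player 2: with q = P(C1), equating a1's and a3's payoffs gives 13q − 9 = −18q + 6 ⇒ q = 15/31.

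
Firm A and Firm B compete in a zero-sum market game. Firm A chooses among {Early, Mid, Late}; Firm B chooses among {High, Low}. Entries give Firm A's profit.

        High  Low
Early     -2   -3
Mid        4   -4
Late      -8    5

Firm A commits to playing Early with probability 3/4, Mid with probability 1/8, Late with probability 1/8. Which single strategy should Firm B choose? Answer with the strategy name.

If Firm B plays High, Firm A's expected payoff is (3/4)·(-2) + (1/8)·4 + (1/8)·(-8) = -2.
If Firm B plays Low, Firm A's expected payoff is (3/4)·(-3) + (1/8)·(-4) + (1/8)·5 = -17/8.
Firm B minimizes Firm A's payoff; the smallest is -17/8, so the best response is Low.

Low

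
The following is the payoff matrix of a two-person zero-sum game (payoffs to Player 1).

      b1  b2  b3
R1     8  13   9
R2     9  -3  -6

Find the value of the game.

129/16

Row minima: R1 → 8, R2 → -6; maximin = 8.
Column maxima: b1 → 9, b2 → 13, b3 → 9; minimax = 9.
8 ≠ 9, so there is no saddle point; optimal play is mixed.
b2 is strictly dominated by b3 (it gives Player 1 strictly more in every row), so Player 2 never plays it.
On the remaining 2×2 (R1, R2 vs b1, b3):
Let Player 1 play R1 with probability p. Expected payoff against b1: 8p + 9(1−p) = −p + 9; against b3: 9p + (-6)(1−p) = 15p − 6.
Setting these equal: −p + 9 = 15p − 6 ⇒ −16p = -15 ⇒ p = 15/16, and the value is (-1)·(15/16) + 9 = 129/16.
For Player 2: with q = P(b1), equating R1's and R2's payoffs gives −q + 9 = 15q − 6 ⇒ q = 15/16.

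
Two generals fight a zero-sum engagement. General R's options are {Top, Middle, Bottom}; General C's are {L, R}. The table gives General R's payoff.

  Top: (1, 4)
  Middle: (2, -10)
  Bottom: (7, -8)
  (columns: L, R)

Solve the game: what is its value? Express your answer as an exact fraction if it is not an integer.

2

Row minima: Top → 1, Middle → -10, Bottom → -8; maximin = 1.
Column maxima: L → 7, R → 4; minimax = 4.
1 ≠ 4, so there is no saddle point; optimal play is mixed.
Middle is strictly dominated by Bottom, so General R never plays it.
On the remaining 2×2 (Top, Bottom vs L, R):
Let General R play Top with probability p. Expected payoff against L: 1p + 7(1−p) = −6p + 7; against R: 4p + (-8)(1−p) = 12p − 8.
Setting these equal: −6p + 7 = 12p − 8 ⇒ −18p = -15 ⇒ p = 5/6, and the value is (-6)·(5/6) + 7 = 2.
For General C: with q = P(L), equating Top's and Bottom's payoffs gives −3q + 4 = 15q − 8 ⇒ q = 2/3.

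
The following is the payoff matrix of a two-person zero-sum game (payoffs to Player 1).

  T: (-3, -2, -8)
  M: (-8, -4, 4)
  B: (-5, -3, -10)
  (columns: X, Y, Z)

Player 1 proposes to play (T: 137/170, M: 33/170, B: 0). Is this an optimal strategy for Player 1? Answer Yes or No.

No

Against X this mix gives (137/170)·(-3) + (33/170)·(-8) = -135/34.
Against Y this mix gives (137/170)·(-2) + (33/170)·(-4) = -203/85.
Against Z this mix gives (137/170)·(-8) + (33/170)·4 = -482/85.
Player 2 will play Z, holding Player 1 to -482/85. Shifting weight toward the row that does better against Z would raise this floor (the equalizing mix achieves -76/17 against both Z and X), so the proposed strategy is not optimal.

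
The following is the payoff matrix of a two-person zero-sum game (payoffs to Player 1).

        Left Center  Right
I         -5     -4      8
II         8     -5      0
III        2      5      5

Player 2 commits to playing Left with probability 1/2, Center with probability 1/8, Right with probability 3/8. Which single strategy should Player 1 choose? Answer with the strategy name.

Expected payoff of I: (1/2)·(-5) + (1/8)·(-4) + (3/8)·8 = 0.
Expected payoff of II: (1/2)·8 + (1/8)·(-5) + (3/8)·0 = 27/8.
Expected payoff of III: (1/2)·2 + (1/8)·5 + (3/8)·5 = 7/2.
The largest is 7/2, so Player 1's best response is III.

III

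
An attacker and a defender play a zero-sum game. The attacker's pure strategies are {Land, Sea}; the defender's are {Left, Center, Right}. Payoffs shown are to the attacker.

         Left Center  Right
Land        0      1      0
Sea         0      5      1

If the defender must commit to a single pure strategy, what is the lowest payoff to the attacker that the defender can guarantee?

Column maxima: Left → 0, Center → 5, Right → 1.
The smallest of these is 0.

0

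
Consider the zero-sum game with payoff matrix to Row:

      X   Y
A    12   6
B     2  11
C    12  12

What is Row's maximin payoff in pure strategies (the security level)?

Row minima: A → 6, B → 2, C → 12.
The best of these is 12.

12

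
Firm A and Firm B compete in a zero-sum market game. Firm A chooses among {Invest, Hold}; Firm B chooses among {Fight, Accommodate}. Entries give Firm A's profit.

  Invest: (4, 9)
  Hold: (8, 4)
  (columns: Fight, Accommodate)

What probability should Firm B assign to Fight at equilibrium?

5/9

Row minima: Invest → 4, Hold → 4; maximin = 4.
Column maxima: Fight → 8, Accommodate → 9; minimax = 8.
4 ≠ 8, so there is no saddle point; optimal play is mixed.
Let Firm A play Invest with probability p. Expected payoff against Fight: 4p + 8(1−p) = −4p + 8; against Accommodate: 9p + 4(1−p) = 5p + 4.
Setting these equal: −4p + 8 = 5p + 4 ⇒ −9p = -4 ⇒ p = 4/9, and the value is (-4)·(4/9) + 8 = 56/9.
For Firm B: with q = P(Fight), equating Invest's and Hold's payoffs gives −5q + 9 = 4q + 4 ⇒ q = 5/9.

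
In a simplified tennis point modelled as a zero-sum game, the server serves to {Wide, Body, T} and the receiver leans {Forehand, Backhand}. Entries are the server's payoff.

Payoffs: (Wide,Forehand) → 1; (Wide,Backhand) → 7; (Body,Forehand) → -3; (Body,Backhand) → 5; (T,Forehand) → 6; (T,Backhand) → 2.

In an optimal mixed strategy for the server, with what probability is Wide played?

Row minima: Wide → 1, Body → -3, T → 2; maximin = 2.
Column maxima: Forehand → 6, Backhand → 7; minimax = 6.
2 ≠ 6, so there is no saddle point; optimal play is mixed.
Body is strictly dominated by Wide, so the server never plays it.
On the remaining 2×2 (Wide, T vs Forehand, Backhand):
Let the server play Wide with probability p. Expected payoff against Forehand: 1p + 6(1−p) = −5p + 6; against Backhand: 7p + 2(1−p) = 5p + 2.
Setting these equal: −5p + 6 = 5p + 2 ⇒ −10p = -4 ⇒ p = 2/5, and the value is (-5)·(2/5) + 6 = 4.
For the receiver: with q = P(Forehand), equating Wide's and T's payoffs gives −6q + 7 = 4q + 2 ⇒ q = 1/2.

2/5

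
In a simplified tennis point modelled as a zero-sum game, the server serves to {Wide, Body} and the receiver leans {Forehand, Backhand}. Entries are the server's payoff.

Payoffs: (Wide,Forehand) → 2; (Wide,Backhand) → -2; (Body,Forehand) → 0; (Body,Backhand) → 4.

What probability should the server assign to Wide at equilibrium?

Row minima: Wide → -2, Body → 0; maximin = 0.
Column maxima: Forehand → 2, Backhand → 4; minimax = 2.
0 ≠ 2, so there is no saddle point; optimal play is mixed.
Let the server play Wide with probability p. Expected payoff against Forehand: 2p + 0(1−p) = 2p; against Backhand: (-2)p + 4(1−p) = −6p + 4.
Setting these equal: 2p = −6p + 4 ⇒ 8p = 4 ⇒ p = 1/2, and the value is (2)·(1/2) = 1.
For the receiver: with q = P(Forehand), equating Wide's and Body's payoffs gives 4q − 2 = −4q + 4 ⇒ q = 3/4.

1/2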